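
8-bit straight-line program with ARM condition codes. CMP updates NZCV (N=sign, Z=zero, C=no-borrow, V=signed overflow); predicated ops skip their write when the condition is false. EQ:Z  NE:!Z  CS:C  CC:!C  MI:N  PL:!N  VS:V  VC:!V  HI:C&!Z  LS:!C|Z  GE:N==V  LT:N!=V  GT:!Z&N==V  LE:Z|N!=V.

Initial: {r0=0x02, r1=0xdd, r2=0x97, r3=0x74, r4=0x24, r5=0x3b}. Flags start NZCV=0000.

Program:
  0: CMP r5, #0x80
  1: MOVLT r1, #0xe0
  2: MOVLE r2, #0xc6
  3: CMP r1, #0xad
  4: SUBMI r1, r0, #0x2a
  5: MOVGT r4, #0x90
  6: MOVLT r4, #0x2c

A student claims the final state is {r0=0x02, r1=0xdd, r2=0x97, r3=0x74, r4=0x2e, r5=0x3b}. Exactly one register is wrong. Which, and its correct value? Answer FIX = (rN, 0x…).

FIX = (r4, 0x90)

[0] flags=1001 → (cmp)
[1] flags=1001 LT?F → skip
[2] flags=1001 LE?F → skip
[3] flags=0010 → (cmp)
[4] flags=0010 MI?F → skip
[5] flags=0010 GT?T → r4=0x90
[6] flags=0010 LT?F → skip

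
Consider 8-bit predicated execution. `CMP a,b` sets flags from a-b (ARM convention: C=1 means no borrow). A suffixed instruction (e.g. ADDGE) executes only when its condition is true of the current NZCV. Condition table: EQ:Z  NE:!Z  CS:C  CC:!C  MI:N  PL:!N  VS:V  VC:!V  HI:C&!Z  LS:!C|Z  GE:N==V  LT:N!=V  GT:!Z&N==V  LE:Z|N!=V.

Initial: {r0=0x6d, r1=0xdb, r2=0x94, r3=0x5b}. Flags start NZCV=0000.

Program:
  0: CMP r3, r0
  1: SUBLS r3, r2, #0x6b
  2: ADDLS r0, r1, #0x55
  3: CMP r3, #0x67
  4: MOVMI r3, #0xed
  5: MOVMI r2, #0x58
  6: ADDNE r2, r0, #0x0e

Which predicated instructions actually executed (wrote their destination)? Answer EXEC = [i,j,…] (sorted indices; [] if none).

EXEC = [1,2,4,5,6]

[0] flags=1000 → (cmp)
[1] flags=1000 LS?T → r3=0x29
[2] flags=1000 LS?T → r0=0x30
[3] flags=1000 → (cmp)
[4] flags=1000 MI?T → r3=0xed
[5] flags=1000 MI?T → r2=0x58
[6] flags=1000 NE?T → r2=0x3e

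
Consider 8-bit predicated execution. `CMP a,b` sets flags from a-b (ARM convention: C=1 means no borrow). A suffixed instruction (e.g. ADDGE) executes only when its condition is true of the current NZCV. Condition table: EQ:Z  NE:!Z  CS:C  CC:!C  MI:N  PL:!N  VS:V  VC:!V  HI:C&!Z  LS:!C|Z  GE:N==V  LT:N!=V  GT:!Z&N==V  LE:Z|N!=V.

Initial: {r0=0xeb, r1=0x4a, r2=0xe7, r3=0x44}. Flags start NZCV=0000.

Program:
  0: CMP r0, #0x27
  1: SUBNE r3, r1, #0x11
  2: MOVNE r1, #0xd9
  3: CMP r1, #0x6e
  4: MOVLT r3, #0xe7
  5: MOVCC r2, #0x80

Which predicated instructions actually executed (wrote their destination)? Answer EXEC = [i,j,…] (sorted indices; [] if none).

[0] flags=1010 → (cmp)
[1] flags=1010 NE?T → r3=0x39
[2] flags=1010 NE?T → r1=0xd9
[3] flags=0011 → (cmp)
[4] flags=0011 LT?T → r3=0xe7
[5] flags=0011 CC?F → skip

EXEC = [1,2,4]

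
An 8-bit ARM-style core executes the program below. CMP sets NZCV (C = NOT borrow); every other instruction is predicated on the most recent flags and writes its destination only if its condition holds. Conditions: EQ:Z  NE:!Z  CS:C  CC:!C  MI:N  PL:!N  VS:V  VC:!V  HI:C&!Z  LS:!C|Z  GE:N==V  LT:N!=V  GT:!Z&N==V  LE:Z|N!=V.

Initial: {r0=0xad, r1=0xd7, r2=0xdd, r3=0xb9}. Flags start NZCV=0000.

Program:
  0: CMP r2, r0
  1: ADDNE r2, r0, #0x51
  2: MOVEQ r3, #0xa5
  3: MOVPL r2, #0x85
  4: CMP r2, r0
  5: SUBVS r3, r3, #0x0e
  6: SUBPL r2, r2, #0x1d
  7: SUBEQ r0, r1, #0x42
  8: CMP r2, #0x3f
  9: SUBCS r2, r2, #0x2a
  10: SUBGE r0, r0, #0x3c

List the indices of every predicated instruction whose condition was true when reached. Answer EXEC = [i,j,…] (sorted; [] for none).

EXEC = [1,3,9]

0: ✓ CMP  NZCV=0010
1: ✓ ADDNE  r2←0xfe
2: · MOVEQ
3: ✓ MOVPL  r2←0x85
4: ✓ CMP  NZCV=1000
5: · SUBVS
6: · SUBPL
7: · SUBEQ
8: ✓ CMP  NZCV=0011
9: ✓ SUBCS  r2←0x5b
10: · SUBGE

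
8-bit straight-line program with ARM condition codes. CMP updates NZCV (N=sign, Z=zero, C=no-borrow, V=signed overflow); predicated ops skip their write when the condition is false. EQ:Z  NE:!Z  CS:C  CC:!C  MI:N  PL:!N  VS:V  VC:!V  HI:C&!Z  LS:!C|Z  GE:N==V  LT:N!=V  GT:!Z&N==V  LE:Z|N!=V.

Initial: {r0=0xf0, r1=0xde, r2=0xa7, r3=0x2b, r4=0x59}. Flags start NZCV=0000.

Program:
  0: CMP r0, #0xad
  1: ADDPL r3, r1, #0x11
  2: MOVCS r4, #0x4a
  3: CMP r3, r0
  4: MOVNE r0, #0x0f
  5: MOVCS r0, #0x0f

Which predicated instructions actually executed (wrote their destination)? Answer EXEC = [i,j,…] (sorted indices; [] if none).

0: ✓ CMP  NZCV=0010
1: ✓ ADDPL  r3←0xef
2: ✓ MOVCS  r4←0x4a
3: ✓ CMP  NZCV=1000
4: ✓ MOVNE  r0←0x0f
5: · MOVCS

EXEC = [1,2,4]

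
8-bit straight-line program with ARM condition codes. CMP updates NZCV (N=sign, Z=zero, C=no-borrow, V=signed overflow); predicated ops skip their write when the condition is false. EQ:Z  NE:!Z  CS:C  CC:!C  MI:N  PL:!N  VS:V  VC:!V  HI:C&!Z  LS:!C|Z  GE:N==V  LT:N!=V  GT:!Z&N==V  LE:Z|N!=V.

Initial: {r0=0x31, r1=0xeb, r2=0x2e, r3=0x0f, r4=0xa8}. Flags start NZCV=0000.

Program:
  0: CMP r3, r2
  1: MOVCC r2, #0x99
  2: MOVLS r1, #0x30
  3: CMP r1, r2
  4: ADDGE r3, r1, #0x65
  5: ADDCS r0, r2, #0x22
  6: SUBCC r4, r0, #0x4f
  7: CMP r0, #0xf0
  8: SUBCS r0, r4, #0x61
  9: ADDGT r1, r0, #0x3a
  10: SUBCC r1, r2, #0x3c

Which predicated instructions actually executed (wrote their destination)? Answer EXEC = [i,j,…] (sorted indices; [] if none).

0: ✓ CMP  NZCV=1000
1: ✓ MOVCC  r2←0x99
2: ✓ MOVLS  r1←0x30
3: ✓ CMP  NZCV=1001
4: ✓ ADDGE  r3←0x95
5: · ADDCS
6: ✓ SUBCC  r4←0xe2
7: ✓ CMP  NZCV=0000
8: · SUBCS
9: ✓ ADDGT  r1←0x6b
10: ✓ SUBCC  r1←0x5d

EXEC = [1,2,4,6,9,10]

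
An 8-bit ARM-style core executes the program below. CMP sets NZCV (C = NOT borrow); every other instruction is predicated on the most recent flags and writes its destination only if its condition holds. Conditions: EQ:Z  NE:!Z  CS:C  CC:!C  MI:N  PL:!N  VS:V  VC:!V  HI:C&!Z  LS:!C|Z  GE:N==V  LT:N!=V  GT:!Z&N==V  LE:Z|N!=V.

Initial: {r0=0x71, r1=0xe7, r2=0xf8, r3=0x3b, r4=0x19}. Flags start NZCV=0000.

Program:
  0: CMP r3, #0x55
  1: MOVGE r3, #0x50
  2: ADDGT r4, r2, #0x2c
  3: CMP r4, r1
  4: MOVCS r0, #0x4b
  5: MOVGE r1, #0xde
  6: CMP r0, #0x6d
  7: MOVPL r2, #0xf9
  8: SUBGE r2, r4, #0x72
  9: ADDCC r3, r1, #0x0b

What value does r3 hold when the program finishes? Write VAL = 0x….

VAL = 0x3b

[0] flags=1000 → (cmp)
[1] flags=1000 GE?F → skip
[2] flags=1000 GT?F → skip
[3] flags=0000 → (cmp)
[4] flags=0000 CS?F → skip
[5] flags=0000 GE?T → r1=0xde
[6] flags=0010 → (cmp)
[7] flags=0010 PL?T → r2=0xf9
[8] flags=0010 GE?T → r2=0xa7
[9] flags=0010 CC?F → skip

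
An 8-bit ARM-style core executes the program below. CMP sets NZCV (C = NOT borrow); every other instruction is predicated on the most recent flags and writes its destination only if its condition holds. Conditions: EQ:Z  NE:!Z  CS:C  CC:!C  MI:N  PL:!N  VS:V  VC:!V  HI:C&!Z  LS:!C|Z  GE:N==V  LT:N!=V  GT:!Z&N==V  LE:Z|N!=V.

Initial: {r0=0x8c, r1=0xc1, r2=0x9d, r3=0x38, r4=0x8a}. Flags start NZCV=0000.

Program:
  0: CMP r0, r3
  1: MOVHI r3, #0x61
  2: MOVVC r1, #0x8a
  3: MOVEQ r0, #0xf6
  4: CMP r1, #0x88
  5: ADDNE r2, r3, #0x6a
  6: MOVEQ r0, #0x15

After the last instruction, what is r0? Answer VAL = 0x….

[0] flags=0011 → (cmp)
[1] flags=0011 HI?T → r3=0x61
[2] flags=0011 VC?F → skip
[3] flags=0011 EQ?F → skip
[4] flags=0010 → (cmp)
[5] flags=0010 NE?T → r2=0xcb
[6] flags=0010 EQ?F → skip

VAL = 0x8c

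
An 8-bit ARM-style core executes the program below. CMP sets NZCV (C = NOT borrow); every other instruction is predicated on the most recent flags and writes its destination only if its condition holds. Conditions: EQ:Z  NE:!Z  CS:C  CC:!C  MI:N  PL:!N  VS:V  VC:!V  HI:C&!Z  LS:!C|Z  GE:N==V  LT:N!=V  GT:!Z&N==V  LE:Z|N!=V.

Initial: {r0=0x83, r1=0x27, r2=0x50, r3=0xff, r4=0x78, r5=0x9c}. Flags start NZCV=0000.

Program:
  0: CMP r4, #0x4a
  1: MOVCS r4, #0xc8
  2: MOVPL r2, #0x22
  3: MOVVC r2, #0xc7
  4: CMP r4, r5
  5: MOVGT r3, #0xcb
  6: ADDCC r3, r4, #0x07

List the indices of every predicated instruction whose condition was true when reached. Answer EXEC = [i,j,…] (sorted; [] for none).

EXEC = [1,2,3,5]

[0] flags=0010 → (cmp)
[1] flags=0010 CS?T → r4=0xc8
[2] flags=0010 PL?T → r2=0x22
[3] flags=0010 VC?T → r2=0xc7
[4] flags=0010 → (cmp)
[5] flags=0010 GT?T → r3=0xcb
[6] flags=0010 CC?F → skip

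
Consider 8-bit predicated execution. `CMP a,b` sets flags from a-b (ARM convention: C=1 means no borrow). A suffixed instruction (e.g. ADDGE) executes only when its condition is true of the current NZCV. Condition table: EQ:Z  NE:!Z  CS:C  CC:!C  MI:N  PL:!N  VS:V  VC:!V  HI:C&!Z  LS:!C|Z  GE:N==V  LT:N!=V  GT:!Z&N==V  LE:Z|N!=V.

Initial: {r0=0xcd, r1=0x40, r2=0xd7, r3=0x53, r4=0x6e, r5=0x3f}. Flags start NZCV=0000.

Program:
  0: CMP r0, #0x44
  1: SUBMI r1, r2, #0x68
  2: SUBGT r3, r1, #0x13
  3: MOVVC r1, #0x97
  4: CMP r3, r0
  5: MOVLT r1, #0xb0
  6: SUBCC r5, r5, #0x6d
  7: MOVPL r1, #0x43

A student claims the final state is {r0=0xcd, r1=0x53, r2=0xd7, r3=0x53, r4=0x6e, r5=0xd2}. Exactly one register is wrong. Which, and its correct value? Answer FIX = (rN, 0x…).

FIX = (r1, 0x97)

0: ✓ CMP  NZCV=1010
1: ✓ SUBMI  r1←0x6f
2: · SUBGT
3: ✓ MOVVC  r1←0x97
4: ✓ CMP  NZCV=1001
5: · MOVLT
6: ✓ SUBCC  r5←0xd2
7: · MOVPL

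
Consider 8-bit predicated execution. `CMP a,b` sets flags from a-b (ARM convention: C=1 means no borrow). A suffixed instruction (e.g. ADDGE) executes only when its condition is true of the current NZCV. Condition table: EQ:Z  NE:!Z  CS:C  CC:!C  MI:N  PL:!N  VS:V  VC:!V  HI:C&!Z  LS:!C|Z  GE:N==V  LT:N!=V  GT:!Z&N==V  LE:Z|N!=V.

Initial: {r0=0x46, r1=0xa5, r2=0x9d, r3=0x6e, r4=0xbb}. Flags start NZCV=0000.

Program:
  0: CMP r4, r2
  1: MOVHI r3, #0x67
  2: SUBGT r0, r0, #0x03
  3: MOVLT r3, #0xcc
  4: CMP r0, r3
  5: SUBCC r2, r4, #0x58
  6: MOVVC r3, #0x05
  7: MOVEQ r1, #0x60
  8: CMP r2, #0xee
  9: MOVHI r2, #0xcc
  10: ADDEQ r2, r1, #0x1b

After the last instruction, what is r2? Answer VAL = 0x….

VAL = 0x63

[0] flags=0010 → (cmp)
[1] flags=0010 HI?T → r3=0x67
[2] flags=0010 GT?T → r0=0x43
[3] flags=0010 LT?F → skip
[4] flags=1000 → (cmp)
[5] flags=1000 CC?T → r2=0x63
[6] flags=1000 VC?T → r3=0x05
[7] flags=1000 EQ?F → skip
[8] flags=0000 → (cmp)
[9] flags=0000 HI?F → skip
[10] flags=0000 EQ?F → skip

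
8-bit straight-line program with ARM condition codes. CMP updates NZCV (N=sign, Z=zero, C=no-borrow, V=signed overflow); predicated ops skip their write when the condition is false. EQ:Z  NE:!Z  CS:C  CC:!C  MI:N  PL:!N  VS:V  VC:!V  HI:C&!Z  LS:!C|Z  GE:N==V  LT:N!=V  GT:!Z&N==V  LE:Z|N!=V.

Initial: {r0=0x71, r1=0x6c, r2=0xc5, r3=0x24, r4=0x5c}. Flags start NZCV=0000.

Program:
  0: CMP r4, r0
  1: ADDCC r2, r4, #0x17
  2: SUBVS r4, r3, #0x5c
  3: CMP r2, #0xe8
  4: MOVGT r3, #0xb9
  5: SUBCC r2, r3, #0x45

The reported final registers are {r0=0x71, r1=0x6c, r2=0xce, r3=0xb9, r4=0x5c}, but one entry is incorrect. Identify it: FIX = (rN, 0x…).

0: ✓ CMP  NZCV=1000
1: ✓ ADDCC  r2←0x73
2: · SUBVS
3: ✓ CMP  NZCV=1001
4: ✓ MOVGT  r3←0xb9
5: ✓ SUBCC  r2←0x74

FIX = (r2, 0x74)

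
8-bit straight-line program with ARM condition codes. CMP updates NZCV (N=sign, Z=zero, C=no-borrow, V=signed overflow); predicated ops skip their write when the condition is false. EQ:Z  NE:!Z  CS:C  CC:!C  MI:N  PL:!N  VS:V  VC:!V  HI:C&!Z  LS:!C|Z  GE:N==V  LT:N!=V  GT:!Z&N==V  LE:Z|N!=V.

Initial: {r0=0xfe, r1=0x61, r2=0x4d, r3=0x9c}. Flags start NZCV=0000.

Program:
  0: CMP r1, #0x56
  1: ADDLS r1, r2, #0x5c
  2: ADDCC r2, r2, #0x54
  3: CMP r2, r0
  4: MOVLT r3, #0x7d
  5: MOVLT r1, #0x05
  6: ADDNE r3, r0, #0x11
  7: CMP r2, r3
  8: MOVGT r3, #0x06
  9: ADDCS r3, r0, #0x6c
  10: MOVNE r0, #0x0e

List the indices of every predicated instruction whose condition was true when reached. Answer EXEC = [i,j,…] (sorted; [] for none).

EXEC = [6,8,9,10]

0: ✓ CMP  NZCV=0010
1: · ADDLS
2: · ADDCC
3: ✓ CMP  NZCV=0000
4: · MOVLT
5: · MOVLT
6: ✓ ADDNE  r3←0x0f
7: ✓ CMP  NZCV=0010
8: ✓ MOVGT  r3←0x06
9: ✓ ADDCS  r3←0x6a
10: ✓ MOVNE  r0←0x0e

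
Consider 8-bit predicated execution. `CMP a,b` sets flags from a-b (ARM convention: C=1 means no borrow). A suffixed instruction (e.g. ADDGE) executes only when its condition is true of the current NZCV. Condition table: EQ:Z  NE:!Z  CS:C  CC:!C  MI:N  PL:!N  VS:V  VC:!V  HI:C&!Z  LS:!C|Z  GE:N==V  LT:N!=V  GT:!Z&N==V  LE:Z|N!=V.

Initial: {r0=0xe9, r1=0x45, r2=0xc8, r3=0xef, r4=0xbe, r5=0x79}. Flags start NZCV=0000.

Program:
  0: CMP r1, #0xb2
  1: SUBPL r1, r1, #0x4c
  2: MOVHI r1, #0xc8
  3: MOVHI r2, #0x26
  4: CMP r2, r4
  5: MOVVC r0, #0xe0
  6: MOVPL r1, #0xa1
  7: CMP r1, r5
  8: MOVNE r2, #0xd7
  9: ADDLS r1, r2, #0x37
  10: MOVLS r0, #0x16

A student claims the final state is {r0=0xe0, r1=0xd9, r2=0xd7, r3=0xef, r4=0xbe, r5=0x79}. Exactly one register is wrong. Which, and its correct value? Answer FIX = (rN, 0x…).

[0] flags=1001 → (cmp)
[1] flags=1001 PL?F → skip
[2] flags=1001 HI?F → skip
[3] flags=1001 HI?F → skip
[4] flags=0010 → (cmp)
[5] flags=0010 VC?T → r0=0xe0
[6] flags=0010 PL?T → r1=0xa1
[7] flags=0011 → (cmp)
[8] flags=0011 NE?T → r2=0xd7
[9] flags=0011 LS?F → skip
[10] flags=0011 LS?F → skip

FIX = (r1, 0xa1)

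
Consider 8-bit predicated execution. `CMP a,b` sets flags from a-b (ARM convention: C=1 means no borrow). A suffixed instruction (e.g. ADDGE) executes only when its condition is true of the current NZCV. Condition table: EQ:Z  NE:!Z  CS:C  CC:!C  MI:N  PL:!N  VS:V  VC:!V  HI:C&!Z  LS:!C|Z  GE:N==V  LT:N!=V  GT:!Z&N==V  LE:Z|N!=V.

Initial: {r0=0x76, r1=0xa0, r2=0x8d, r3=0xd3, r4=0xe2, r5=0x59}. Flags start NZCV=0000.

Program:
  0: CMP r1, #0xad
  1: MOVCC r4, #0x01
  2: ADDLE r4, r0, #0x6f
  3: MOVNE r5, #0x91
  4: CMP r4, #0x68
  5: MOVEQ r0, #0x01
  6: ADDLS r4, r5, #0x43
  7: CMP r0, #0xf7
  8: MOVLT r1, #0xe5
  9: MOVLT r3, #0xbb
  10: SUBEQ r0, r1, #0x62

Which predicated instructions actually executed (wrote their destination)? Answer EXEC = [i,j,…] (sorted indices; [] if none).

[0] flags=1000 → (cmp)
[1] flags=1000 CC?T → r4=0x01
[2] flags=1000 LE?T → r4=0xe5
[3] flags=1000 NE?T → r5=0x91
[4] flags=0011 → (cmp)
[5] flags=0011 EQ?F → skip
[6] flags=0011 LS?F → skip
[7] flags=0000 → (cmp)
[8] flags=0000 LT?F → skip
[9] flags=0000 LT?F → skip
[10] flags=0000 EQ?F → skip

EXEC = [1,2,3]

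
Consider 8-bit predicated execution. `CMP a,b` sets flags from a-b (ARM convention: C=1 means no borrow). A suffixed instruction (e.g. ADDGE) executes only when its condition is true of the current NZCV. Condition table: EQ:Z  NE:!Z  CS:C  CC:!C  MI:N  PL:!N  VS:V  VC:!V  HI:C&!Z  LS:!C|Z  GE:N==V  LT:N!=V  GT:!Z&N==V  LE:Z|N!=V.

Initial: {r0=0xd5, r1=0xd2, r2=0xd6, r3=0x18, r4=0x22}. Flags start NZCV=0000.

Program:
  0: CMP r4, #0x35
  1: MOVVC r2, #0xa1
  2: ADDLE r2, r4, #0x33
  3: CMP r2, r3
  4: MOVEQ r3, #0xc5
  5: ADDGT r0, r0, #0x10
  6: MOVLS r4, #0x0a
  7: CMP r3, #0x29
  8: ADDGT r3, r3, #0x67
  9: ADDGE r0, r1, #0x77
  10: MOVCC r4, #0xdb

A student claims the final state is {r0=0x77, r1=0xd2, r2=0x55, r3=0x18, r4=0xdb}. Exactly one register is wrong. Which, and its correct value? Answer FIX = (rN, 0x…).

[0] flags=1000 → (cmp)
[1] flags=1000 VC?T → r2=0xa1
[2] flags=1000 LE?T → r2=0x55
[3] flags=0010 → (cmp)
[4] flags=0010 EQ?F → skip
[5] flags=0010 GT?T → r0=0xe5
[6] flags=0010 LS?F → skip
[7] flags=1000 → (cmp)
[8] flags=1000 GT?F → skip
[9] flags=1000 GE?F → skip
[10] flags=1000 CC?T → r4=0xdb

FIX = (r0, 0xe5)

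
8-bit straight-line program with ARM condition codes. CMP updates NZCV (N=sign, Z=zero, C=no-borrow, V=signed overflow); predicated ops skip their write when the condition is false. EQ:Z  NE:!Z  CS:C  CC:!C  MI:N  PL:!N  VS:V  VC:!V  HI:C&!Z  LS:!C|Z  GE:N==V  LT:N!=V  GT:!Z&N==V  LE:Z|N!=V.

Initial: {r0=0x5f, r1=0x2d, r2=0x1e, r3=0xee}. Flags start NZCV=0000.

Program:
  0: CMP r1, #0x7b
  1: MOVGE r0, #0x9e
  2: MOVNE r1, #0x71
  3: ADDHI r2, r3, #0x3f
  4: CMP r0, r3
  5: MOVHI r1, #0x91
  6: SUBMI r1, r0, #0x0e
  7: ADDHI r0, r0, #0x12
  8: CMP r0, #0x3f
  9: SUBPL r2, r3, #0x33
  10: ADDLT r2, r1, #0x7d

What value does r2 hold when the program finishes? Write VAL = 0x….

0: ✓ CMP  NZCV=1000
1: · MOVGE
2: ✓ MOVNE  r1←0x71
3: · ADDHI
4: ✓ CMP  NZCV=0000
5: · MOVHI
6: · SUBMI
7: · ADDHI
8: ✓ CMP  NZCV=0010
9: ✓ SUBPL  r2←0xbb
10: · ADDLT

VAL = 0xbb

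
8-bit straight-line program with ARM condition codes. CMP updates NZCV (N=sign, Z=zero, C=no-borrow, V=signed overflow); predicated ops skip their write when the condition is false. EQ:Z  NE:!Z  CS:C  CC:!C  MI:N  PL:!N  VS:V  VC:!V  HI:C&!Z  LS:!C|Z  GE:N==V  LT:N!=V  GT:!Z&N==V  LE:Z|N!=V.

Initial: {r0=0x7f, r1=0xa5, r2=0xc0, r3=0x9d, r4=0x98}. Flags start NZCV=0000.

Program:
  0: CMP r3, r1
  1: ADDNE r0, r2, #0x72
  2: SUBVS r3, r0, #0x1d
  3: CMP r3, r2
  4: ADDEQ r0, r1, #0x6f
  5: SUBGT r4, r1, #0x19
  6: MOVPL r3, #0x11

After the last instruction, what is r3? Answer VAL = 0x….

VAL = 0x9d

[0] flags=1000 → (cmp)
[1] flags=1000 NE?T → r0=0x32
[2] flags=1000 VS?F → skip
[3] flags=1000 → (cmp)
[4] flags=1000 EQ?F → skip
[5] flags=1000 GT?F → skip
[6] flags=1000 PL?F → skip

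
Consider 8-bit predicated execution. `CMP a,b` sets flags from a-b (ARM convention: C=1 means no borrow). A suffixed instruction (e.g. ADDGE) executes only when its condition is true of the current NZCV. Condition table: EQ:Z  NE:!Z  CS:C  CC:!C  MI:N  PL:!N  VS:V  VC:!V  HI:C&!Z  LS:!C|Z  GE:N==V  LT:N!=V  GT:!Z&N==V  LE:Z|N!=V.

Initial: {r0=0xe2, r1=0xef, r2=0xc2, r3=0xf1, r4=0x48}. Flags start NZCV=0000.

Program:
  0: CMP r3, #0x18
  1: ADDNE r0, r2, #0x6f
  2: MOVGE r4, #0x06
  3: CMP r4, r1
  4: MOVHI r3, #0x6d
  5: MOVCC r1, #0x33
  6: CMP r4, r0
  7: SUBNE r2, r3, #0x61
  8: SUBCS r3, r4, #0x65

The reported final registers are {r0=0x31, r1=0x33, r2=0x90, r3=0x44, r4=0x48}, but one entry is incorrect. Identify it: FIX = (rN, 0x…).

0: ✓ CMP  NZCV=1010
1: ✓ ADDNE  r0←0x31
2: · MOVGE
3: ✓ CMP  NZCV=0000
4: · MOVHI
5: ✓ MOVCC  r1←0x33
6: ✓ CMP  NZCV=0010
7: ✓ SUBNE  r2←0x90
8: ✓ SUBCS  r3←0xe3

FIX = (r3, 0xe3)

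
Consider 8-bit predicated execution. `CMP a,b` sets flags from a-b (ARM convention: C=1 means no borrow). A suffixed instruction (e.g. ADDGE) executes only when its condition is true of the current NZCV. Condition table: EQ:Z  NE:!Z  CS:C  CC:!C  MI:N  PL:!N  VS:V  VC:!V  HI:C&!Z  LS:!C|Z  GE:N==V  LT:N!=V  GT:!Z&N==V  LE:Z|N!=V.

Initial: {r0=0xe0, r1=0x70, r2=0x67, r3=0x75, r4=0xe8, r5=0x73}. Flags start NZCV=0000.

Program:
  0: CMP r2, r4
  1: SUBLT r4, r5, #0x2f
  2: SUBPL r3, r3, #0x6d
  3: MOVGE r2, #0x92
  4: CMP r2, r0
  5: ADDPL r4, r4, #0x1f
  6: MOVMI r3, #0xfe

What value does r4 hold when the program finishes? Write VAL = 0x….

VAL = 0xe8

[0] flags=0000 → (cmp)
[1] flags=0000 LT?F → skip
[2] flags=0000 PL?T → r3=0x08
[3] flags=0000 GE?T → r2=0x92
[4] flags=1000 → (cmp)
[5] flags=1000 PL?F → skip
[6] flags=1000 MI?T → r3=0xfe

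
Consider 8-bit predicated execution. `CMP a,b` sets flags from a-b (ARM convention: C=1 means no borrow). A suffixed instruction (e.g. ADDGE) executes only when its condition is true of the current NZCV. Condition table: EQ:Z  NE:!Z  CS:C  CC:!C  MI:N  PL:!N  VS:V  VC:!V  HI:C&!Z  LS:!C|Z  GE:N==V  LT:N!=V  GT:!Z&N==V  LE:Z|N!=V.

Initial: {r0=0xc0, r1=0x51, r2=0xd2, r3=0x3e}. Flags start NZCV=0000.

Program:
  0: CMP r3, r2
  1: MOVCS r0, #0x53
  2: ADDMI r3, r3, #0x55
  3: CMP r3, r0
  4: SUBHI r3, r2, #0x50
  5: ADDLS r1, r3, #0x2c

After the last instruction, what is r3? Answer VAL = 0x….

[0] flags=0000 → (cmp)
[1] flags=0000 CS?F → skip
[2] flags=0000 MI?F → skip
[3] flags=0000 → (cmp)
[4] flags=0000 HI?F → skip
[5] flags=0000 LS?T → r1=0x6a

VAL = 0x3e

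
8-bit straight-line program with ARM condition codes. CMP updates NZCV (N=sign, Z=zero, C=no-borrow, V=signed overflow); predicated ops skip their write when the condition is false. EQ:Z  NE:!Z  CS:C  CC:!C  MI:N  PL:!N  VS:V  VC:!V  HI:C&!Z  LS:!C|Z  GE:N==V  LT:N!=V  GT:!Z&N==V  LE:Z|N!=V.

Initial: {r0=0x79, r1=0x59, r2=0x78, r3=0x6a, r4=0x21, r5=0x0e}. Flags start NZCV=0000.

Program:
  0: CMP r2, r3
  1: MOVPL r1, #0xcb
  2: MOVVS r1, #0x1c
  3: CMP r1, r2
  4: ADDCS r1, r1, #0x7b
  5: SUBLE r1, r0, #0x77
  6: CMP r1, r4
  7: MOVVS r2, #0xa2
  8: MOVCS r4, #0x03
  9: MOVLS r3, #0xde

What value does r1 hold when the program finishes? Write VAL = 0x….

[0] flags=0010 → (cmp)
[1] flags=0010 PL?T → r1=0xcb
[2] flags=0010 VS?F → skip
[3] flags=0011 → (cmp)
[4] flags=0011 CS?T → r1=0x46
[5] flags=0011 LE?T → r1=0x02
[6] flags=1000 → (cmp)
[7] flags=1000 VS?F → skip
[8] flags=1000 CS?F → skip
[9] flags=1000 LS?T → r3=0xde

VAL = 0x02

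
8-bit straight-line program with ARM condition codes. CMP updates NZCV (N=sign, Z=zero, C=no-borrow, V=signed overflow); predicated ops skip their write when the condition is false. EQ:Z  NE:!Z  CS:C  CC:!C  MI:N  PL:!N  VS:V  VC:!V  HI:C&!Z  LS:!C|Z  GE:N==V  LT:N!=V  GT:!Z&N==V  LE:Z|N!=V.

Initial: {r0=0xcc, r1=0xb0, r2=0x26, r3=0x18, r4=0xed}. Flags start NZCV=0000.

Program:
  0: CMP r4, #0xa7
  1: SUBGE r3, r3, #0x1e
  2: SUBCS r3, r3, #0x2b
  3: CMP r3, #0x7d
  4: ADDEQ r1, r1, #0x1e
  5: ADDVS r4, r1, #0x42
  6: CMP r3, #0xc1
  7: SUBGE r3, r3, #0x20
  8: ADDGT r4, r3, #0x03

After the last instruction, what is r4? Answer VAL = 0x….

VAL = 0xb2

[0] flags=0010 → (cmp)
[1] flags=0010 GE?T → r3=0xfa
[2] flags=0010 CS?T → r3=0xcf
[3] flags=0011 → (cmp)
[4] flags=0011 EQ?F → skip
[5] flags=0011 VS?T → r4=0xf2
[6] flags=0010 → (cmp)
[7] flags=0010 GE?T → r3=0xaf
[8] flags=0010 GT?T → r4=0xb2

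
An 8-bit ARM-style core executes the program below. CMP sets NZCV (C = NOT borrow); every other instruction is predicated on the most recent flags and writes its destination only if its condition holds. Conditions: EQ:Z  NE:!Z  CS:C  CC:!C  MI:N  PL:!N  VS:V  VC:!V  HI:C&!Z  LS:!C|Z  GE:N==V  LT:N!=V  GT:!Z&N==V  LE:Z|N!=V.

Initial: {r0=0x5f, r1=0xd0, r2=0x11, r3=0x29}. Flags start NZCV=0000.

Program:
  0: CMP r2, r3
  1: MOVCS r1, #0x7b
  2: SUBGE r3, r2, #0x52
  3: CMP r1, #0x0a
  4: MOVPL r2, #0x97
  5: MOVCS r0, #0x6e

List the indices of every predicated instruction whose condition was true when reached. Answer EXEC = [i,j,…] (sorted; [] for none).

0: ✓ CMP  NZCV=1000
1: · MOVCS
2: · SUBGE
3: ✓ CMP  NZCV=1010
4: · MOVPL
5: ✓ MOVCS  r0←0x6e

EXEC = [5]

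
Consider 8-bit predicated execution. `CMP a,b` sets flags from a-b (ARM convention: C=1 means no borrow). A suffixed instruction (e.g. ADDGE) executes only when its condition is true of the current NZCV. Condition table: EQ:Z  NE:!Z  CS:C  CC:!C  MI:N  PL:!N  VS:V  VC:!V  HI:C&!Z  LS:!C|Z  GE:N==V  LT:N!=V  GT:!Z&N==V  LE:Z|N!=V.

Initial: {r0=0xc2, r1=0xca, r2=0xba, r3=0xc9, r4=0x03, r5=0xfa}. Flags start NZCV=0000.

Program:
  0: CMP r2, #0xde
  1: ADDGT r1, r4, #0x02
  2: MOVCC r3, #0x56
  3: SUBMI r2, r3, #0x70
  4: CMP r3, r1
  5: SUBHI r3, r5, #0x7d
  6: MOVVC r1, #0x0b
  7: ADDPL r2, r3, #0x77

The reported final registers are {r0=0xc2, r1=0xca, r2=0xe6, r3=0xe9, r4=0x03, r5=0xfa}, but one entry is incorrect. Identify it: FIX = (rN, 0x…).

0: ✓ CMP  NZCV=1000
1: · ADDGT
2: ✓ MOVCC  r3←0x56
3: ✓ SUBMI  r2←0xe6
4: ✓ CMP  NZCV=1001
5: · SUBHI
6: · MOVVC
7: · ADDPL

FIX = (r3, 0x56)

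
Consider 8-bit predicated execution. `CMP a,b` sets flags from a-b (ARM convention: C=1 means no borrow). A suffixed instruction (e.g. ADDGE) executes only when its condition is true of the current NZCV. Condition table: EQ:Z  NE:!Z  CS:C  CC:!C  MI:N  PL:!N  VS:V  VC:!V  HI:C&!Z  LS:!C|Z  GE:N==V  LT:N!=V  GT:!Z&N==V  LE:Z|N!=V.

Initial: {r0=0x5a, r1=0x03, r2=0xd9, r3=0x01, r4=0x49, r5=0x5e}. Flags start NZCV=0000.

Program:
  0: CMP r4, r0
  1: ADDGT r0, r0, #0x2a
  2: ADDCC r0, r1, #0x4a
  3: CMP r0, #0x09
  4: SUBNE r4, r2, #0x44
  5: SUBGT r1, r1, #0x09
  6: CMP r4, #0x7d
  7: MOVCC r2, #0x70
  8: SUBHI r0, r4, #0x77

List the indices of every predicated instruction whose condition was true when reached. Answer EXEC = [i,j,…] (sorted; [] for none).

EXEC = [2,4,5,8]

0: ✓ CMP  NZCV=1000
1: · ADDGT
2: ✓ ADDCC  r0←0x4d
3: ✓ CMP  NZCV=0010
4: ✓ SUBNE  r4←0x95
5: ✓ SUBGT  r1←0xfa
6: ✓ CMP  NZCV=0011
7: · MOVCC
8: ✓ SUBHI  r0←0x1e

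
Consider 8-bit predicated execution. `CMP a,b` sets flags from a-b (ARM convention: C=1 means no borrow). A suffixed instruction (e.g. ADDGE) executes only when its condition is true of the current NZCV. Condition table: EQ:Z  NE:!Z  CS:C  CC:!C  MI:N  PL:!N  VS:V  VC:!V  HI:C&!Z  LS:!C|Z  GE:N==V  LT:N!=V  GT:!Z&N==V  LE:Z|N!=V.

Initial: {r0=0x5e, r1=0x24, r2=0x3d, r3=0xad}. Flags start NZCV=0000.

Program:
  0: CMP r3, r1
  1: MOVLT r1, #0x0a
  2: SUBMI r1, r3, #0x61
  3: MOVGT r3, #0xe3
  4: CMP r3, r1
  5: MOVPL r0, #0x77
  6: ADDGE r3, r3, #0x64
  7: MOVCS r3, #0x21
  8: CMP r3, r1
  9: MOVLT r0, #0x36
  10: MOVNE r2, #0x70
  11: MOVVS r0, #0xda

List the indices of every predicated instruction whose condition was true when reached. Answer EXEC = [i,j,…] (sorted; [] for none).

EXEC = [1,2,5,7,9,10]

[0] flags=1010 → (cmp)
[1] flags=1010 LT?T → r1=0x0a
[2] flags=1010 MI?T → r1=0x4c
[3] flags=1010 GT?F → skip
[4] flags=0011 → (cmp)
[5] flags=0011 PL?T → r0=0x77
[6] flags=0011 GE?F → skip
[7] flags=0011 CS?T → r3=0x21
[8] flags=1000 → (cmp)
[9] flags=1000 LT?T → r0=0x36
[10] flags=1000 NE?T → r2=0x70
[11] flags=1000 VS?F → skip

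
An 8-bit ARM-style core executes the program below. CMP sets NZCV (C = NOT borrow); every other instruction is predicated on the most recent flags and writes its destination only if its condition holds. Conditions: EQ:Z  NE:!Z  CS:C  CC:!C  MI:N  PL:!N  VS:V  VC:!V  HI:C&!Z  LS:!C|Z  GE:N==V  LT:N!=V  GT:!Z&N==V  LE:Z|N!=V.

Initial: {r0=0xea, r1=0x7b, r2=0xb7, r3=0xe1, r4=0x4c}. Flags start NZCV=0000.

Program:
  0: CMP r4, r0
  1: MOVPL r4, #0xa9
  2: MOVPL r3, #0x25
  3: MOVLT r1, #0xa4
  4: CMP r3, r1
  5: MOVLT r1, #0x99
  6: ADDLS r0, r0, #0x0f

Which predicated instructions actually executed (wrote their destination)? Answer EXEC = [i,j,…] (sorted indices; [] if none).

EXEC = [1,2,5,6]

0: ✓ CMP  NZCV=0000
1: ✓ MOVPL  r4←0xa9
2: ✓ MOVPL  r3←0x25
3: · MOVLT
4: ✓ CMP  NZCV=1000
5: ✓ MOVLT  r1←0x99
6: ✓ ADDLS  r0←0xf9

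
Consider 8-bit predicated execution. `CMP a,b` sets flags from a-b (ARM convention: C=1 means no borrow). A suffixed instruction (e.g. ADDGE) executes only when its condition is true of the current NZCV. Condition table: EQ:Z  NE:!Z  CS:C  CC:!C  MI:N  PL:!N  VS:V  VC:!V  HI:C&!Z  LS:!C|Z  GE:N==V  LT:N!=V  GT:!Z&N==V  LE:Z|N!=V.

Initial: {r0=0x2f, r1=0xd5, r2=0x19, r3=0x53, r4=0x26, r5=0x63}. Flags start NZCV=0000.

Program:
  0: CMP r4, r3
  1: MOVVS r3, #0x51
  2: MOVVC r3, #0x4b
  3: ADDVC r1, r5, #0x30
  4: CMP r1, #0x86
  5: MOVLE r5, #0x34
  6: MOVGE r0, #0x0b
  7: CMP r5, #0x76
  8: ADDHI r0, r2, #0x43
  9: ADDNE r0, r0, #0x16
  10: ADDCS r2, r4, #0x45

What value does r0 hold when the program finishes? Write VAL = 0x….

0: ✓ CMP  NZCV=1000
1: · MOVVS
2: ✓ MOVVC  r3←0x4b
3: ✓ ADDVC  r1←0x93
4: ✓ CMP  NZCV=0010
5: · MOVLE
6: ✓ MOVGE  r0←0x0b
7: ✓ CMP  NZCV=1000
8: · ADDHI
9: ✓ ADDNE  r0←0x21
10: · ADDCS

VAL = 0x21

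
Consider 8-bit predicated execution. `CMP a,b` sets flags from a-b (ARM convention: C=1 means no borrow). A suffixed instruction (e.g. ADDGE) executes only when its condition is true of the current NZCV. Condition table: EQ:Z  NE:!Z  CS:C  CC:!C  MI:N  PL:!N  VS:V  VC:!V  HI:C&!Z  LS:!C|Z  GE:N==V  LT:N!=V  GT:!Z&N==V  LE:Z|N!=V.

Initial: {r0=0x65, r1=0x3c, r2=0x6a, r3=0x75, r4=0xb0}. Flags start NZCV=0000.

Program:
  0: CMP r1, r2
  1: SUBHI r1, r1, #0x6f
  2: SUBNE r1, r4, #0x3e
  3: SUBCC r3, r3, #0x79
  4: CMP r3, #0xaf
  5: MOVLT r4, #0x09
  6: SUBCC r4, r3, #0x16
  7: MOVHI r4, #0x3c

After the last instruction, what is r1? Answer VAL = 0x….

VAL = 0x72

[0] flags=1000 → (cmp)
[1] flags=1000 HI?F → skip
[2] flags=1000 NE?T → r1=0x72
[3] flags=1000 CC?T → r3=0xfc
[4] flags=0010 → (cmp)
[5] flags=0010 LT?F → skip
[6] flags=0010 CC?F → skip
[7] flags=0010 HI?T → r4=0x3c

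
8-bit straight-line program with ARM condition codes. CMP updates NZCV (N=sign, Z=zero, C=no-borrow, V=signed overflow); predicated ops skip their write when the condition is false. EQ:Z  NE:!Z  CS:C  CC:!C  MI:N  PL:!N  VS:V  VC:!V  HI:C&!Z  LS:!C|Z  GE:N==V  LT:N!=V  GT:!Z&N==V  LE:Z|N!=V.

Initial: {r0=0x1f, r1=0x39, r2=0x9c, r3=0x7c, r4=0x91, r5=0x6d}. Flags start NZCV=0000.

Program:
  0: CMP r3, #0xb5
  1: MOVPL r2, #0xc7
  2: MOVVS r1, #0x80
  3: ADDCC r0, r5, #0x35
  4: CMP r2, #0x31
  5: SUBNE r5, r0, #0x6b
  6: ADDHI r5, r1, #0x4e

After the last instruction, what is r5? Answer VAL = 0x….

0: ✓ CMP  NZCV=1001
1: · MOVPL
2: ✓ MOVVS  r1←0x80
3: ✓ ADDCC  r0←0xa2
4: ✓ CMP  NZCV=0011
5: ✓ SUBNE  r5←0x37
6: ✓ ADDHI  r5←0xce

VAL = 0xce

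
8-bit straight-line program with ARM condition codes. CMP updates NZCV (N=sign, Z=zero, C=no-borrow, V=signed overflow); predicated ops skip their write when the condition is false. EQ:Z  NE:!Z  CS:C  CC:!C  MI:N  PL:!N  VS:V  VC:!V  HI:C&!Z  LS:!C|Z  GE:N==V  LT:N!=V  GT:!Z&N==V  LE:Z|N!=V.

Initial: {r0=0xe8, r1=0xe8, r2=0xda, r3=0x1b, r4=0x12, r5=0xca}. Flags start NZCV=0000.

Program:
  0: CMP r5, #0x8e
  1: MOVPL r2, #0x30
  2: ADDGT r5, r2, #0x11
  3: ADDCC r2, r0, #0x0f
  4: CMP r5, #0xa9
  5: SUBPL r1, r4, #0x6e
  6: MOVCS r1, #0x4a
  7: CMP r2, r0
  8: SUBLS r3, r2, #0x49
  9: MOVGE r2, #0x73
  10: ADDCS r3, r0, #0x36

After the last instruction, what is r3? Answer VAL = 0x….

VAL = 0xe7

0: ✓ CMP  NZCV=0010
1: ✓ MOVPL  r2←0x30
2: ✓ ADDGT  r5←0x41
3: · ADDCC
4: ✓ CMP  NZCV=1001
5: · SUBPL
6: · MOVCS
7: ✓ CMP  NZCV=0000
8: ✓ SUBLS  r3←0xe7
9: ✓ MOVGE  r2←0x73
10: · ADDCS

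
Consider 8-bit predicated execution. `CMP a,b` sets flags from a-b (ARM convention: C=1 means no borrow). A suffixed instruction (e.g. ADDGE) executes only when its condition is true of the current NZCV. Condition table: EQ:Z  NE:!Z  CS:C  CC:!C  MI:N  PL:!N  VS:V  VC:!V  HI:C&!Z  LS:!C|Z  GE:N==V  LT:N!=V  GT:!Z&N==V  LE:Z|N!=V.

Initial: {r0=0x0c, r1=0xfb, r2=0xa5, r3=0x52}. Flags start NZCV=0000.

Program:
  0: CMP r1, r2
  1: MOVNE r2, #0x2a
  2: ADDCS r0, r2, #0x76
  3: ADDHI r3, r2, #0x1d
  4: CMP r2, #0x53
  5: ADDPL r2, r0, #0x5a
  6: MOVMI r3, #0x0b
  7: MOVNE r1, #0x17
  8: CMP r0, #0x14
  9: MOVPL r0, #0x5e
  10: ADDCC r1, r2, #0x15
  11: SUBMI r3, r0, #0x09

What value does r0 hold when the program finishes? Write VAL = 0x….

[0] flags=0010 → (cmp)
[1] flags=0010 NE?T → r2=0x2a
[2] flags=0010 CS?T → r0=0xa0
[3] flags=0010 HI?T → r3=0x47
[4] flags=1000 → (cmp)
[5] flags=1000 PL?F → skip
[6] flags=1000 MI?T → r3=0x0b
[7] flags=1000 NE?T → r1=0x17
[8] flags=1010 → (cmp)
[9] flags=1010 PL?F → skip
[10] flags=1010 CC?F → skip
[11] flags=1010 MI?T → r3=0x97

VAL = 0xa0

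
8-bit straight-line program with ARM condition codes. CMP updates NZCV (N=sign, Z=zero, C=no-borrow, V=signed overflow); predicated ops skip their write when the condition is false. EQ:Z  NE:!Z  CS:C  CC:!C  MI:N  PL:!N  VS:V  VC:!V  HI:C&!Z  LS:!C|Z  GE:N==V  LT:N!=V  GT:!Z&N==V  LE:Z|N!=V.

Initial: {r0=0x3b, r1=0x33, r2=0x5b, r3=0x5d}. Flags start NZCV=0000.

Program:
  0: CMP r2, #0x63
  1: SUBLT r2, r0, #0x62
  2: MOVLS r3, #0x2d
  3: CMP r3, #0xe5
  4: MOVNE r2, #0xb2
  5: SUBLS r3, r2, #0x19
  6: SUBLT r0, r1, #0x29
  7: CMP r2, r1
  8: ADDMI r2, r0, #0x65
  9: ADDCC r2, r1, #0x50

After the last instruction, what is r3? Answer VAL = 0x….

0: ✓ CMP  NZCV=1000
1: ✓ SUBLT  r2←0xd9
2: ✓ MOVLS  r3←0x2d
3: ✓ CMP  NZCV=0000
4: ✓ MOVNE  r2←0xb2
5: ✓ SUBLS  r3←0x99
6: · SUBLT
7: ✓ CMP  NZCV=0011
8: · ADDMI
9: · ADDCC

VAL = 0x99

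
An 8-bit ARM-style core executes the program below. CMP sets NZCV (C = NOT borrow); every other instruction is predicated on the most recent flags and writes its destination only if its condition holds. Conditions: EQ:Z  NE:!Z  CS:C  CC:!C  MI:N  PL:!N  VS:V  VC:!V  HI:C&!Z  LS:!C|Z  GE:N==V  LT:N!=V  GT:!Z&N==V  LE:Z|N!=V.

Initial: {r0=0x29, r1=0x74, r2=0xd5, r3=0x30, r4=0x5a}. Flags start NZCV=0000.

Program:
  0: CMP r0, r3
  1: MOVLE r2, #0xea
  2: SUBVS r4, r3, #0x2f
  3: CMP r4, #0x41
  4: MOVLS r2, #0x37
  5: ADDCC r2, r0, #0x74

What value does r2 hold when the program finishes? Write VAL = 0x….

VAL = 0xea

[0] flags=1000 → (cmp)
[1] flags=1000 LE?T → r2=0xea
[2] flags=1000 VS?F → skip
[3] flags=0010 → (cmp)
[4] flags=0010 LS?F → skip
[5] flags=0010 CC?F → skip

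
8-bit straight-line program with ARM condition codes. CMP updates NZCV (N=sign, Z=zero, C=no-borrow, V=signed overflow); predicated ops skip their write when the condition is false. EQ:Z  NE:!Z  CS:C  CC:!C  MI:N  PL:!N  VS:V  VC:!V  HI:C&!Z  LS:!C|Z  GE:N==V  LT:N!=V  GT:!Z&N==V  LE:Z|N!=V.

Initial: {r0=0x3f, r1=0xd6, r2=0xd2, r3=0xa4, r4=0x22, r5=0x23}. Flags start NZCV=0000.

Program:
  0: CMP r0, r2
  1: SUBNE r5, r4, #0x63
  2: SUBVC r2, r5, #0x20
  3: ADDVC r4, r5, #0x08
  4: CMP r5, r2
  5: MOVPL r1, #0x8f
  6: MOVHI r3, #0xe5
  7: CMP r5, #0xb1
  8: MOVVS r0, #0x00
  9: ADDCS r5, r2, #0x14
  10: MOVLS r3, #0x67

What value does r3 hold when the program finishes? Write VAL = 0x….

[0] flags=0000 → (cmp)
[1] flags=0000 NE?T → r5=0xbf
[2] flags=0000 VC?T → r2=0x9f
[3] flags=0000 VC?T → r4=0xc7
[4] flags=0010 → (cmp)
[5] flags=0010 PL?T → r1=0x8f
[6] flags=0010 HI?T → r3=0xe5
[7] flags=0010 → (cmp)
[8] flags=0010 VS?F → skip
[9] flags=0010 CS?T → r5=0xb3
[10] flags=0010 LS?F → skip

VAL = 0xe5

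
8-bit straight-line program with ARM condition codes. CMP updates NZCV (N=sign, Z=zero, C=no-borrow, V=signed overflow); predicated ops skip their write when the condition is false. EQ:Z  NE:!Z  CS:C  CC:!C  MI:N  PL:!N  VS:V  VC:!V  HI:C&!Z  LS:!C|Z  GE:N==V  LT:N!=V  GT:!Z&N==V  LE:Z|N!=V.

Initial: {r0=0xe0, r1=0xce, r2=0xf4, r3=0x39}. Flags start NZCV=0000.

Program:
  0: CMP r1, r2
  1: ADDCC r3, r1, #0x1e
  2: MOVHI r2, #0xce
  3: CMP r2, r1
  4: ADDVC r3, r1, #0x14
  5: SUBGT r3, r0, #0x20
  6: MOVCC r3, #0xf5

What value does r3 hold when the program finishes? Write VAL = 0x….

[0] flags=1000 → (cmp)
[1] flags=1000 CC?T → r3=0xec
[2] flags=1000 HI?F → skip
[3] flags=0010 → (cmp)
[4] flags=0010 VC?T → r3=0xe2
[5] flags=0010 GT?T → r3=0xc0
[6] flags=0010 CC?F → skip

VAL = 0xc0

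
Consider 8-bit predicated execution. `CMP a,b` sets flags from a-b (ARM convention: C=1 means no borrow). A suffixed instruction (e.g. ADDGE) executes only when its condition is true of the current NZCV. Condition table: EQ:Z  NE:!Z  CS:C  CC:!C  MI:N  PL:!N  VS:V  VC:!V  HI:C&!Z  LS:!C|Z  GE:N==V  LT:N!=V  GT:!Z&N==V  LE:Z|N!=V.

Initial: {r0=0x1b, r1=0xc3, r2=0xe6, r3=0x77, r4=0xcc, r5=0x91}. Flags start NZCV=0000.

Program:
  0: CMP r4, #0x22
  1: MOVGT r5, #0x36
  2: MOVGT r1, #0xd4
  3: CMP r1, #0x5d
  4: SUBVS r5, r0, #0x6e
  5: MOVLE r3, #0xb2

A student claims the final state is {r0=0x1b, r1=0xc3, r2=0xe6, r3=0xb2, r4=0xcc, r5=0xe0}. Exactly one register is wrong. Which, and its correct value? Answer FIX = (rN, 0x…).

FIX = (r5, 0xad)

0: ✓ CMP  NZCV=1010
1: · MOVGT
2: · MOVGT
3: ✓ CMP  NZCV=0011
4: ✓ SUBVS  r5←0xad
5: ✓ MOVLE  r3←0xb2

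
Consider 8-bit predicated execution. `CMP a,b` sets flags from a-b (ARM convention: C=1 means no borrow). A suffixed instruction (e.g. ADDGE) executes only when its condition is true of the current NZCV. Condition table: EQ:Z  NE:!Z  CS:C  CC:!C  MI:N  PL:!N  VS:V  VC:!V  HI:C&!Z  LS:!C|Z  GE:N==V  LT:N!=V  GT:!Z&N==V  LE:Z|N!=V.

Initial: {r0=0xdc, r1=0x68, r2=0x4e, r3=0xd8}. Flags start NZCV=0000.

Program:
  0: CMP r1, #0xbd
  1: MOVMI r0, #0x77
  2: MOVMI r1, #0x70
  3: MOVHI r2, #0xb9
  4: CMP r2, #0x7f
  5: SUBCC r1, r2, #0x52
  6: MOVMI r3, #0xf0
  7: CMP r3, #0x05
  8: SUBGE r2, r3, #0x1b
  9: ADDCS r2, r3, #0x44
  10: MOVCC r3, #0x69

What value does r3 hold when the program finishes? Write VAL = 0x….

[0] flags=1001 → (cmp)
[1] flags=1001 MI?T → r0=0x77
[2] flags=1001 MI?T → r1=0x70
[3] flags=1001 HI?F → skip
[4] flags=1000 → (cmp)
[5] flags=1000 CC?T → r1=0xfc
[6] flags=1000 MI?T → r3=0xf0
[7] flags=1010 → (cmp)
[8] flags=1010 GE?F → skip
[9] flags=1010 CS?T → r2=0x34
[10] flags=1010 CC?F → skip

VAL = 0xf0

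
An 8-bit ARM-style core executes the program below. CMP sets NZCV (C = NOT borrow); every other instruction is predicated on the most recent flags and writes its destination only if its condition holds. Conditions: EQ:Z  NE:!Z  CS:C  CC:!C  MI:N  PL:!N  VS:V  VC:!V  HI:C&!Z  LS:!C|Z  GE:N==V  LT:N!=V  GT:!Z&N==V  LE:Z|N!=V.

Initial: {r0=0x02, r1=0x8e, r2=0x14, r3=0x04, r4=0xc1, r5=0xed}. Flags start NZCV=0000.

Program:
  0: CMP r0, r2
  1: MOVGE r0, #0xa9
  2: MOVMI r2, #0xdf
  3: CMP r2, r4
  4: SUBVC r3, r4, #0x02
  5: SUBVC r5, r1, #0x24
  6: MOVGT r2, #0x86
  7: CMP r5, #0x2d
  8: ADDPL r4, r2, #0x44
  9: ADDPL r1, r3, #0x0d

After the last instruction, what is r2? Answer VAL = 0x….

[0] flags=1000 → (cmp)
[1] flags=1000 GE?F → skip
[2] flags=1000 MI?T → r2=0xdf
[3] flags=0010 → (cmp)
[4] flags=0010 VC?T → r3=0xbf
[5] flags=0010 VC?T → r5=0x6a
[6] flags=0010 GT?T → r2=0x86
[7] flags=0010 → (cmp)
[8] flags=0010 PL?T → r4=0xca
[9] flags=0010 PL?T → r1=0xcc

VAL = 0x86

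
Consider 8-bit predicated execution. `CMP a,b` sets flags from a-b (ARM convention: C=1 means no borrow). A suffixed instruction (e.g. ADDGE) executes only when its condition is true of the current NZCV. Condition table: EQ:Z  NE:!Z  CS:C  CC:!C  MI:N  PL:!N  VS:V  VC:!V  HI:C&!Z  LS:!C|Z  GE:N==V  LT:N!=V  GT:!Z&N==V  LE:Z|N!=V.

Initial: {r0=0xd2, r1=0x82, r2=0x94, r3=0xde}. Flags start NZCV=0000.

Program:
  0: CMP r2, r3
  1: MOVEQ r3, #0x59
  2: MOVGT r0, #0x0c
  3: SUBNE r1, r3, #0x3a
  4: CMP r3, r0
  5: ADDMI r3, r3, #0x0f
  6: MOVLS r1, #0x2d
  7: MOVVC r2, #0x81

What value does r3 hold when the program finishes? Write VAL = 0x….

0: ✓ CMP  NZCV=1000
1: · MOVEQ
2: · MOVGT
3: ✓ SUBNE  r1←0xa4
4: ✓ CMP  NZCV=0010
5: · ADDMI
6: · MOVLS
7: ✓ MOVVC  r2←0x81

VAL = 0xde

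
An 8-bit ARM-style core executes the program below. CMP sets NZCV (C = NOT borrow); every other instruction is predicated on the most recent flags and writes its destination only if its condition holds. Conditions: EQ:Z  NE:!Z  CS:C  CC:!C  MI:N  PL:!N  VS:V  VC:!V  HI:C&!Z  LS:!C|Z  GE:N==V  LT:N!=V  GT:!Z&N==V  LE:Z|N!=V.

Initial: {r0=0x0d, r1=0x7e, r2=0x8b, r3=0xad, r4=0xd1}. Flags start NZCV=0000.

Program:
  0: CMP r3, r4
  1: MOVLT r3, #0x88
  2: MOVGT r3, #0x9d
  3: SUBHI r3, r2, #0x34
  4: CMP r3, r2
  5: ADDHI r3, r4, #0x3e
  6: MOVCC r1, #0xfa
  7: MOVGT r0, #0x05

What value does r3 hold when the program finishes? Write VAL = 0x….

0: ✓ CMP  NZCV=1000
1: ✓ MOVLT  r3←0x88
2: · MOVGT
3: · SUBHI
4: ✓ CMP  NZCV=1000
5: · ADDHI
6: ✓ MOVCC  r1←0xfa
7: · MOVGT

VAL = 0x88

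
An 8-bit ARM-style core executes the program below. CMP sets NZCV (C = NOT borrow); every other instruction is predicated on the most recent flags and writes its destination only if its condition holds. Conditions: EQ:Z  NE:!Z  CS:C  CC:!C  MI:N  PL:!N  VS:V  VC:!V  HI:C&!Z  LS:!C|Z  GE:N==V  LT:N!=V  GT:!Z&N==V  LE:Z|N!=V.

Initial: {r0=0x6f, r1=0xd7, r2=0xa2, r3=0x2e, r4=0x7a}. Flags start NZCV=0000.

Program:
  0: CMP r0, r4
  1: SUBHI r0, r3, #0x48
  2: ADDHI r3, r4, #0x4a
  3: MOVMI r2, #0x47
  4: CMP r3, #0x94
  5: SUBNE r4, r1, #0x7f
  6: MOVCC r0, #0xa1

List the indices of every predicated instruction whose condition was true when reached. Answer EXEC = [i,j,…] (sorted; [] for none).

0: ✓ CMP  NZCV=1000
1: · SUBHI
2: · ADDHI
3: ✓ MOVMI  r2←0x47
4: ✓ CMP  NZCV=1001
5: ✓ SUBNE  r4←0x58
6: ✓ MOVCC  r0←0xa1

EXEC = [3,5,6]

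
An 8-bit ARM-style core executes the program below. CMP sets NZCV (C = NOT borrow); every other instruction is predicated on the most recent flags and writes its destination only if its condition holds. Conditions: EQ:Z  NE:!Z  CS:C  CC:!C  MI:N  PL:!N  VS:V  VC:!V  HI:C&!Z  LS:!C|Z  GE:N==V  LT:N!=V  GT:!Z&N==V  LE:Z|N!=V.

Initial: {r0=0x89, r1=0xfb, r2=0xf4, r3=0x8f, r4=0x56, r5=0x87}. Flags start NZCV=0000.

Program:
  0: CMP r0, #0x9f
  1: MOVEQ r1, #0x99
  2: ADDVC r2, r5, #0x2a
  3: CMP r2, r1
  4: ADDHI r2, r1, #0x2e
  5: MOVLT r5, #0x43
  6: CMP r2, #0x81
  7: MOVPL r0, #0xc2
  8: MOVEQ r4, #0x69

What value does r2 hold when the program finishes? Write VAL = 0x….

0: ✓ CMP  NZCV=1000
1: · MOVEQ
2: ✓ ADDVC  r2←0xb1
3: ✓ CMP  NZCV=1000
4: · ADDHI
5: ✓ MOVLT  r5←0x43
6: ✓ CMP  NZCV=0010
7: ✓ MOVPL  r0←0xc2
8: · MOVEQ

VAL = 0xb1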